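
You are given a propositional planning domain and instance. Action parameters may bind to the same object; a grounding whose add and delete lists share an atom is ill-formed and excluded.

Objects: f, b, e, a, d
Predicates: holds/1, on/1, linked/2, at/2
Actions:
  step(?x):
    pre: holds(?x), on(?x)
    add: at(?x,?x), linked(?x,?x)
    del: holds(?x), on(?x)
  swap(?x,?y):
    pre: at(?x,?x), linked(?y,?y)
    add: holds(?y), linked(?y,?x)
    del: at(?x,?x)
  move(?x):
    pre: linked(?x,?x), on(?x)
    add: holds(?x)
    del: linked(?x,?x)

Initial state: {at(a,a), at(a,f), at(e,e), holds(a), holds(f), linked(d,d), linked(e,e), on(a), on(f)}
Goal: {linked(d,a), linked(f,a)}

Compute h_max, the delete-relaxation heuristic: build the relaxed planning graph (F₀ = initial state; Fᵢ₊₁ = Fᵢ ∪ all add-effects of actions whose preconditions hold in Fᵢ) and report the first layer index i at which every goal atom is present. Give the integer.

F0 = init (9 atoms)
F1 = F0 ∪ {at(f,f), holds(d), holds(e), linked(a,a), linked(d,a), linked(d,e), linked(e,a), linked(f,f)}  (17 atoms)
F2 = F1 ∪ {linked(a,e), linked(a,f), linked(d,f), linked(e,f), linked(f,a), linked(f,e)}  (23 atoms)
goal ⊆ F2  ⇒  h_max = 2

2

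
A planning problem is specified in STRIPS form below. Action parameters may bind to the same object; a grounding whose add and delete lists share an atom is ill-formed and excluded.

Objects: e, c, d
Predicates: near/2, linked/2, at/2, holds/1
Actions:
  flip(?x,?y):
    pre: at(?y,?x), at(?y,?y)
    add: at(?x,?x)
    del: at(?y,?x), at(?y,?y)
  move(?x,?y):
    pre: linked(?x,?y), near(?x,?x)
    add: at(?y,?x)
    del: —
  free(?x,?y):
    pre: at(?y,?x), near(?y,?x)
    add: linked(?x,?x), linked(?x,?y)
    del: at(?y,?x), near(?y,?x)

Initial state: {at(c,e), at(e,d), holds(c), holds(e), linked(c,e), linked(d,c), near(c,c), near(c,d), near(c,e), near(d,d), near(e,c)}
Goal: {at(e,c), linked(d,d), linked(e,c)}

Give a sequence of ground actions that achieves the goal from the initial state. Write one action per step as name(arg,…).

move(c,e); move(d,c); free(e,c); free(d,c)

1. move(c,e)  →  {at(c,e), at(e,c), at(e,d), holds(c), holds(e), linked(c,e), linked(d,c), near(c,c), near(c,d), near(c,e), near(d,d), near(e,c)}
2. move(d,c)  →  {at(c,d), at(c,e), at(e,c), at(e,d), holds(c), holds(e), linked(c,e), linked(d,c), near(c,c), near(c,d), near(c,e), near(d,d), near(e,c)}
3. free(e,c)  →  {at(c,d), at(e,c), at(e,d), holds(c), holds(e), linked(c,e), linked(d,c), linked(e,c), linked(e,e), near(c,c), near(c,d), near(d,d), near(e,c)}
4. free(d,c)  →  {at(e,c), at(e,d), holds(c), holds(e), linked(c,e), linked(d,c), linked(d,d), linked(e,c), linked(e,e), near(c,c), near(d,d), near(e,c)}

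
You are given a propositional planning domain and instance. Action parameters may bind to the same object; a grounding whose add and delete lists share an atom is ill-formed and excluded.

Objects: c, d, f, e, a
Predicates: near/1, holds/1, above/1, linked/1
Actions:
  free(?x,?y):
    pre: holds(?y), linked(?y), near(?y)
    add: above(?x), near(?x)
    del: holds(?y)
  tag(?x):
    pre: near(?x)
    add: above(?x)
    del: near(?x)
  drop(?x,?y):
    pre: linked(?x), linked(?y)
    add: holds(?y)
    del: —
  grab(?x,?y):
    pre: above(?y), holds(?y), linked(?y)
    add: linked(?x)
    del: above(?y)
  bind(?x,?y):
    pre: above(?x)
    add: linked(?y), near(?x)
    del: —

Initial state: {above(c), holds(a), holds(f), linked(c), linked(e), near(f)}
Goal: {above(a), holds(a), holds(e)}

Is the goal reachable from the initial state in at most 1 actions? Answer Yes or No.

1. drop(c,e)  →  {above(c), holds(a), holds(e), holds(f), linked(c), linked(e), near(f)}
2. bind(c,f)  →  {above(c), holds(a), holds(e), holds(f), linked(c), linked(e), linked(f), near(c), near(f)}
3. free(a,f)  →  {above(a), above(c), holds(a), holds(e), linked(c), linked(e), linked(f), near(a), near(c), near(f)}
optimal plan length = 3; 3 > 1

No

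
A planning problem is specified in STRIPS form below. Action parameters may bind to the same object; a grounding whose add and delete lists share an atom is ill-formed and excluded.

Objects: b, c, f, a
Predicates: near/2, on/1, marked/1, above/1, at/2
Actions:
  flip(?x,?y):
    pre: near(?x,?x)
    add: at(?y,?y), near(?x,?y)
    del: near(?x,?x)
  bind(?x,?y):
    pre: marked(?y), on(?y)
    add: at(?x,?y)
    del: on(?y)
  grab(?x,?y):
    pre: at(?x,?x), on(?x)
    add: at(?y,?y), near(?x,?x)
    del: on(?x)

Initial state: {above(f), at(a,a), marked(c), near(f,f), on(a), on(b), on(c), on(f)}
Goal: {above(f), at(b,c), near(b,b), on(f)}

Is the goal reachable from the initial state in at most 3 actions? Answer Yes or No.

Yes

1. flip(f,b)  →  {above(f), at(a,a), at(b,b), marked(c), near(f,b), on(a), on(b), on(c), on(f)}
2. bind(b,c)  →  {above(f), at(a,a), at(b,b), at(b,c), marked(c), near(f,b), on(a), on(b), on(f)}
3. grab(b,b)  →  {above(f), at(a,a), at(b,b), at(b,c), marked(c), near(b,b), near(f,b), on(a), on(f)}
optimal plan length = 3; 3 ≤ 3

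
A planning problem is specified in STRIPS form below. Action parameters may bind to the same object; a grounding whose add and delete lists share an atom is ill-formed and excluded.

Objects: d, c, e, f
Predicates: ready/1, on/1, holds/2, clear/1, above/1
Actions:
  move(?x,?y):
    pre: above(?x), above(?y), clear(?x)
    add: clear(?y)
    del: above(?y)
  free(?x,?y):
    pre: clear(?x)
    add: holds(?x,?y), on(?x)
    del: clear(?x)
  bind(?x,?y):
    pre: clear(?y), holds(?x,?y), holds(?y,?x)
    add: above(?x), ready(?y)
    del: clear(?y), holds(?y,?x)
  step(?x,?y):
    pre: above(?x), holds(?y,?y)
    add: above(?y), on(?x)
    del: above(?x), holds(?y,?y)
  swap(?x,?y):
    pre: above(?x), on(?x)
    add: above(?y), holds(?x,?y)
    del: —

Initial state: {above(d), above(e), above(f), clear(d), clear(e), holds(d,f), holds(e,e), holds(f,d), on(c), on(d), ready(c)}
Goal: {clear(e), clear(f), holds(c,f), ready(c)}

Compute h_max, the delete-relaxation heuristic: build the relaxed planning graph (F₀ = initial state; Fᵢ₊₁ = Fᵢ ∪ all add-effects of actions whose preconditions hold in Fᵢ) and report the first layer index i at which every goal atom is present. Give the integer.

2

F0 = init (11 atoms)
F1 = F0 ∪ {above(c), clear(f), holds(d,c), holds(d,d), holds(d,e), holds(e,c), holds(e,d), holds(e,f), on(e), on(f), ready(d), ready(e)}  (23 atoms)
F2 = F1 ∪ {clear(c), holds(c,c), holds(c,d), holds(c,e), holds(c,f), holds(f,c), holds(f,e), holds(f,f), ready(f)}  (32 atoms)
goal ⊆ F2  ⇒  h_max = 2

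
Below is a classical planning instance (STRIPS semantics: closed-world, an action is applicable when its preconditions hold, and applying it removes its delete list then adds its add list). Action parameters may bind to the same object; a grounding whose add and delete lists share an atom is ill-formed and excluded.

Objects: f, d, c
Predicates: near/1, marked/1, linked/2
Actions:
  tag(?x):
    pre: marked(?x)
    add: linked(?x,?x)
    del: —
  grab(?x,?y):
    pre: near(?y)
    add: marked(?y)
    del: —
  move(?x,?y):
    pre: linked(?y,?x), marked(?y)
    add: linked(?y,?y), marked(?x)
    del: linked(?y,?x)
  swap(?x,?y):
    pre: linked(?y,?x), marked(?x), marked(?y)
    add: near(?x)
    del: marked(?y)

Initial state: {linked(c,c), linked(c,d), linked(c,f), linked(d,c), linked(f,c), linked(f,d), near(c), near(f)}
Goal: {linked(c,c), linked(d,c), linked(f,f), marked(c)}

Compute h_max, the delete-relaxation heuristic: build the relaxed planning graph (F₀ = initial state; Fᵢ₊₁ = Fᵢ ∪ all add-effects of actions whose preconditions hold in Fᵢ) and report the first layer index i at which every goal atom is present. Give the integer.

F0 = init (8 atoms)
F1 = F0 ∪ {marked(c), marked(f)}  (10 atoms)
F2 = F1 ∪ {linked(f,f), marked(d)}  (12 atoms)
goal ⊆ F2  ⇒  h_max = 2

2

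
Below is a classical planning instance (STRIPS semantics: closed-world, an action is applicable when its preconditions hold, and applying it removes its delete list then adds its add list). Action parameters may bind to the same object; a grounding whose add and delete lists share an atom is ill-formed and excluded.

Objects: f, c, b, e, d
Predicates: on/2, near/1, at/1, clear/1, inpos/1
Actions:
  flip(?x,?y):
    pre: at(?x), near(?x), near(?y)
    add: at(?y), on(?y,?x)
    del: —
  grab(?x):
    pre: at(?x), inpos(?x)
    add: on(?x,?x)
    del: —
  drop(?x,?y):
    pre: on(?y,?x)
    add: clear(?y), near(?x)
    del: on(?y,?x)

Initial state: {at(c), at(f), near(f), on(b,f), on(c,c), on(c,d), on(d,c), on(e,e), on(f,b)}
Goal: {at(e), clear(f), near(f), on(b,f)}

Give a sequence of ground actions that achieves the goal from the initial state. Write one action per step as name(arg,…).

1. drop(b,f)  →  {at(c), at(f), clear(f), near(b), near(f), on(b,f), on(c,c), on(c,d), on(d,c), on(e,e)}
2. drop(e,e)  →  {at(c), at(f), clear(e), clear(f), near(b), near(e), near(f), on(b,f), on(c,c), on(c,d), on(d,c)}
3. flip(f,e)  →  {at(c), at(e), at(f), clear(e), clear(f), near(b), near(e), near(f), on(b,f), on(c,c), on(c,d), on(d,c), on(e,f)}

drop(b,f); drop(e,e); flip(f,e)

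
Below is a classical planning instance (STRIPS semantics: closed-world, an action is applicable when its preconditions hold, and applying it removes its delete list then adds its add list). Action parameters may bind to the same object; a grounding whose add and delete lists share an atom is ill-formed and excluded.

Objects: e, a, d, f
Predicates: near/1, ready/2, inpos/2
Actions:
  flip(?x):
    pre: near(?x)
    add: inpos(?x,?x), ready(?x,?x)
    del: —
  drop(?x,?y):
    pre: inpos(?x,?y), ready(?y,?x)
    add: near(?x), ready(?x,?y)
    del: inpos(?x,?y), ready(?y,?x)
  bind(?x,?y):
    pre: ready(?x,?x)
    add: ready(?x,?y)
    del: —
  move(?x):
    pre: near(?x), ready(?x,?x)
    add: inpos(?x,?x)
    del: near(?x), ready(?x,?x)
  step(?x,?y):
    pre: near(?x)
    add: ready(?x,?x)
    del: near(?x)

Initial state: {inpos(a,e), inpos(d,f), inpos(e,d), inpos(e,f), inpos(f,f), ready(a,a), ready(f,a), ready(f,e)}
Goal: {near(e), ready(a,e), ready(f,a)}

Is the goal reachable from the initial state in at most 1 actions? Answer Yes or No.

No

1. drop(e,f)  →  {inpos(a,e), inpos(d,f), inpos(e,d), inpos(f,f), near(e), ready(a,a), ready(e,f), ready(f,a)}
2. bind(a,e)  →  {inpos(a,e), inpos(d,f), inpos(e,d), inpos(f,f), near(e), ready(a,a), ready(a,e), ready(e,f), ready(f,a)}
optimal plan length = 2; 2 > 1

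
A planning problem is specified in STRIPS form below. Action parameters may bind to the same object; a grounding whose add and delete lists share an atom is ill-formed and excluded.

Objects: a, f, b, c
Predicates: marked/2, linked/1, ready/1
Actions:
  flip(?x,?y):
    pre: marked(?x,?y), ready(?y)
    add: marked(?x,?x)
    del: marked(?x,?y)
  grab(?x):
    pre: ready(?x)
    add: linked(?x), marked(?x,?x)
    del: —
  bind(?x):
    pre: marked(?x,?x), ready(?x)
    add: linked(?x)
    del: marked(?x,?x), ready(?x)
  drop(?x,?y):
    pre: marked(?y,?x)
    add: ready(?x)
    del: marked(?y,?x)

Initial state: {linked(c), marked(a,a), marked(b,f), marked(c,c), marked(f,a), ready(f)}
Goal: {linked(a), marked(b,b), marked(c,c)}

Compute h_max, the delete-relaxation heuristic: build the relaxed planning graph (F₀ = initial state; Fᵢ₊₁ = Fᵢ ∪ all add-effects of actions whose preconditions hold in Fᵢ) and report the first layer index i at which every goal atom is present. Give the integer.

2

F0 = init (6 atoms)
F1 = F0 ∪ {linked(f), marked(b,b), marked(f,f), ready(a), ready(c)}  (11 atoms)
F2 = F1 ∪ {linked(a), ready(b)}  (13 atoms)
goal ⊆ F2  ⇒  h_max = 2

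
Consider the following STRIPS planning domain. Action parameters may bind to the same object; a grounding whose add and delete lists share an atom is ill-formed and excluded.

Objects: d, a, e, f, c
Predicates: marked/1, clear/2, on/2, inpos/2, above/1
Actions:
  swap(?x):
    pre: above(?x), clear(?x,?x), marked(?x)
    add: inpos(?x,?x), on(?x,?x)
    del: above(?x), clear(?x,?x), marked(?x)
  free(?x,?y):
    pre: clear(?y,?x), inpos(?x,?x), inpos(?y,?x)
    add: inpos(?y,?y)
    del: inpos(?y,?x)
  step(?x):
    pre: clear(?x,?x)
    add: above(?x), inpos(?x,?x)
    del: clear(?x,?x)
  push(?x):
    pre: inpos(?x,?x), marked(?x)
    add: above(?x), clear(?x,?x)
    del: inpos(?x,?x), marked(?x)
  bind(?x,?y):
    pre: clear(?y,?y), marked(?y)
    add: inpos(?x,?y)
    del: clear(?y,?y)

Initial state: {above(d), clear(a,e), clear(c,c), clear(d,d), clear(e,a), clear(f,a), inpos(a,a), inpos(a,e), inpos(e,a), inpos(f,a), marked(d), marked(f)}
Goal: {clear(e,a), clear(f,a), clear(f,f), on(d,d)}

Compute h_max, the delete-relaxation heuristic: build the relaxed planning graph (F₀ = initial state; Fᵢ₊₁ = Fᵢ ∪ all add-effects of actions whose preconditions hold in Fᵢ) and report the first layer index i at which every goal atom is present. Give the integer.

F0 = init (12 atoms)
F1 = F0 ∪ {above(c), inpos(a,d), inpos(c,c), inpos(c,d), inpos(d,d), inpos(e,d), inpos(e,e), inpos(f,d), inpos(f,f), on(d,d)}  (22 atoms)
F2 = F1 ∪ {above(f), clear(f,f)}  (24 atoms)
goal ⊆ F2  ⇒  h_max = 2

2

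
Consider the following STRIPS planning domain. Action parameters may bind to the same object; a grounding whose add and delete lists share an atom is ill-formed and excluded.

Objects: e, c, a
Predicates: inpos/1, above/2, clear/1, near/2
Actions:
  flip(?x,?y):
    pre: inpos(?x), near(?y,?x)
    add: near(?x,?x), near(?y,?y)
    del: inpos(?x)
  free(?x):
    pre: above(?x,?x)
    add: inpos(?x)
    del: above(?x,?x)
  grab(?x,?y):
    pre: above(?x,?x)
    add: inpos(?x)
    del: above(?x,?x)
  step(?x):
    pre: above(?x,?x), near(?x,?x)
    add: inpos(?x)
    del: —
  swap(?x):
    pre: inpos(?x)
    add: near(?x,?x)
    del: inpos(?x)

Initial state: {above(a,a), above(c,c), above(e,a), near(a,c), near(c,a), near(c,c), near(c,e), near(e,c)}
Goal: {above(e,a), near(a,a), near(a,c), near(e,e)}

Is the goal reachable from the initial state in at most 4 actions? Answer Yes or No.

1. free(c)  →  {above(a,a), above(e,a), inpos(c), near(a,c), near(c,a), near(c,c), near(c,e), near(e,c)}
2. flip(c,e)  →  {above(a,a), above(e,a), near(a,c), near(c,a), near(c,c), near(c,e), near(e,c), near(e,e)}
3. free(a)  →  {above(e,a), inpos(a), near(a,c), near(c,a), near(c,c), near(c,e), near(e,c), near(e,e)}
4. flip(a,c)  →  {above(e,a), near(a,a), near(a,c), near(c,a), near(c,c), near(c,e), near(e,c), near(e,e)}
optimal plan length = 4; 4 ≤ 4

Yes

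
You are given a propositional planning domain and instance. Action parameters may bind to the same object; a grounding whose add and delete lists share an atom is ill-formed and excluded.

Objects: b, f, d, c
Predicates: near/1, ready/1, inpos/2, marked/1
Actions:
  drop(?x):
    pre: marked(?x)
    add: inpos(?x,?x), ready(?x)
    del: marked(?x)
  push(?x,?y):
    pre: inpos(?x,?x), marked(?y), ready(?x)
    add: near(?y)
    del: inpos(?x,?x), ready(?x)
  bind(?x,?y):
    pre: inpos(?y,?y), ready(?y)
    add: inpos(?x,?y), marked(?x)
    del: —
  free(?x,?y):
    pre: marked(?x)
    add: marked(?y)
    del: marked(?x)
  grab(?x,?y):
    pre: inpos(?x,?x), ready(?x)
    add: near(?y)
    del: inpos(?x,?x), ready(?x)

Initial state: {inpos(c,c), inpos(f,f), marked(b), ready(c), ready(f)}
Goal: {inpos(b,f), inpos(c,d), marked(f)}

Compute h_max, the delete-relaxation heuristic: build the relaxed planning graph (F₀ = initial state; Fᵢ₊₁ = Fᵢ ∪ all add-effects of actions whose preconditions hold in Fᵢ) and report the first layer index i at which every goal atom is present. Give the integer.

F0 = init (5 atoms)
F1 = F0 ∪ {inpos(b,b), inpos(b,c), inpos(b,f), inpos(c,f), inpos(d,c), inpos(d,f), inpos(f,c), marked(c), marked(d), marked(f), near(b), near(c), near(d), near(f), ready(b)}  (20 atoms)
F2 = F1 ∪ {inpos(c,b), inpos(d,b), inpos(d,d), inpos(f,b), ready(d)}  (25 atoms)
F3 = F2 ∪ {inpos(b,d), inpos(c,d), inpos(f,d)}  (28 atoms)
goal ⊆ F3  ⇒  h_max = 3

3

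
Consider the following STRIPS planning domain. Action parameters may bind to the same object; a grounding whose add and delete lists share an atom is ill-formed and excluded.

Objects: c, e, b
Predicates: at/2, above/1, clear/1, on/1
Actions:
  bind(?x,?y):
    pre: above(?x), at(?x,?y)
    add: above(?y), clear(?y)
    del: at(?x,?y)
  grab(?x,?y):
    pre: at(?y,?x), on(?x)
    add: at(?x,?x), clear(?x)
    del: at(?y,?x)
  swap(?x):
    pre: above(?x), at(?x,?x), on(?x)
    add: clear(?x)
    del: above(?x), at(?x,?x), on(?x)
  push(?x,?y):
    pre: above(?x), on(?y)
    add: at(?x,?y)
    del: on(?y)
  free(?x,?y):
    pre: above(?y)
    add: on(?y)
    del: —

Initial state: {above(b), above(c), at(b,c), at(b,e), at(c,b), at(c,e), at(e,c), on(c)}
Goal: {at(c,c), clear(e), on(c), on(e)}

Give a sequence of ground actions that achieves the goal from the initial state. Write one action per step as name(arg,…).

bind(c,e); grab(c,e); free(c,e)

1. bind(c,e)  →  {above(b), above(c), above(e), at(b,c), at(b,e), at(c,b), at(e,c), clear(e), on(c)}
2. grab(c,e)  →  {above(b), above(c), above(e), at(b,c), at(b,e), at(c,b), at(c,c), clear(c), clear(e), on(c)}
3. free(c,e)  →  {above(b), above(c), above(e), at(b,c), at(b,e), at(c,b), at(c,c), clear(c), clear(e), on(c), on(e)}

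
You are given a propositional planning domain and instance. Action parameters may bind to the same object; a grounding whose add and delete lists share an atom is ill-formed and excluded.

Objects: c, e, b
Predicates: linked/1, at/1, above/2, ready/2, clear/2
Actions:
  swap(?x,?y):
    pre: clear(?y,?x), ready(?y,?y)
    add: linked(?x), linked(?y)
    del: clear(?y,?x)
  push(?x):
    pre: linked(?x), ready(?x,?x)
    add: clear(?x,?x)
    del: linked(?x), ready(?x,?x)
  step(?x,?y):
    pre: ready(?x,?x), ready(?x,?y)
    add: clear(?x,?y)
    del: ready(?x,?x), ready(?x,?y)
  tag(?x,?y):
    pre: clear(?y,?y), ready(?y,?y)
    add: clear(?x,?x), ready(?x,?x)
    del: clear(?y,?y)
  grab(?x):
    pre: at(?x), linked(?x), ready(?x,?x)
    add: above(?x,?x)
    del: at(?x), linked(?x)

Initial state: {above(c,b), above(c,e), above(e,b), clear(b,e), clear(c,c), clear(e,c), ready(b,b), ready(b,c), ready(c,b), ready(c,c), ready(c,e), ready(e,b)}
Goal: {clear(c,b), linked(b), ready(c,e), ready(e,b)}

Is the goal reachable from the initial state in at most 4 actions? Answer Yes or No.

1. swap(e,b)  →  {above(c,b), above(c,e), above(e,b), clear(c,c), clear(e,c), linked(b), linked(e), ready(b,b), ready(b,c), ready(c,b), ready(c,c), ready(c,e), ready(e,b)}
2. step(c,b)  →  {above(c,b), above(c,e), above(e,b), clear(c,b), clear(c,c), clear(e,c), linked(b), linked(e), ready(b,b), ready(b,c), ready(c,e), ready(e,b)}
optimal plan length = 2; 2 ≤ 4

Yes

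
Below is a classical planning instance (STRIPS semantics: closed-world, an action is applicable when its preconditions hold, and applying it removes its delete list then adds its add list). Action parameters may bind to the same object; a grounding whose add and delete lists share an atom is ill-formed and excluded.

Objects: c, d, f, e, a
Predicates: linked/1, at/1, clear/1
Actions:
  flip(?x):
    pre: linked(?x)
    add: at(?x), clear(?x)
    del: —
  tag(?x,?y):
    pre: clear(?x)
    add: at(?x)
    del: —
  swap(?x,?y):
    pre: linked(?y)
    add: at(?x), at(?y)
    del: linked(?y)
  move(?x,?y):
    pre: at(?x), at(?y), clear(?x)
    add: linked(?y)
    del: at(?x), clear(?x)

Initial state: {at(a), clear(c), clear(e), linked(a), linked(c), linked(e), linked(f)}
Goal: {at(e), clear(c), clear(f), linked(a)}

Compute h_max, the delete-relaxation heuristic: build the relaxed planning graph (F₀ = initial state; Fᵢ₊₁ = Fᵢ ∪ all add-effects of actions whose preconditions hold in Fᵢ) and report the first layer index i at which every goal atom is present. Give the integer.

F0 = init (7 atoms)
F1 = F0 ∪ {at(c), at(d), at(e), at(f), clear(a), clear(f)}  (13 atoms)
goal ⊆ F1  ⇒  h_max = 1

1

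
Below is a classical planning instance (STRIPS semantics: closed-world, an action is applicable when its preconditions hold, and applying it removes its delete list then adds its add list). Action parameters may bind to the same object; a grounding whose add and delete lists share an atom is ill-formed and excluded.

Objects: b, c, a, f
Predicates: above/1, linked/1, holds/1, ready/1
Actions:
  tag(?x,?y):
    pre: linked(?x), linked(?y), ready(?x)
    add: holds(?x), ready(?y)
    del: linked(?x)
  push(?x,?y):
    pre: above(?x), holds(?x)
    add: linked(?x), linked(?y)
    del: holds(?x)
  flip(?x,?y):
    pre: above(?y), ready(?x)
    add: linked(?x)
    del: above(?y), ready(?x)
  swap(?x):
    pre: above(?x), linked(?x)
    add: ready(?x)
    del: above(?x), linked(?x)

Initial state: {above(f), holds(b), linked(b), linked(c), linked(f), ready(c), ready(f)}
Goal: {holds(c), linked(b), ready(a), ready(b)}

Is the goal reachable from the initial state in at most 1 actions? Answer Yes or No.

No

1. tag(f,b)  →  {above(f), holds(b), holds(f), linked(b), linked(c), ready(b), ready(c), ready(f)}
2. push(f,a)  →  {above(f), holds(b), linked(a), linked(b), linked(c), linked(f), ready(b), ready(c), ready(f)}
3. tag(c,a)  →  {above(f), holds(b), holds(c), linked(a), linked(b), linked(f), ready(a), ready(b), ready(c), ready(f)}
optimal plan length = 3; 3 > 1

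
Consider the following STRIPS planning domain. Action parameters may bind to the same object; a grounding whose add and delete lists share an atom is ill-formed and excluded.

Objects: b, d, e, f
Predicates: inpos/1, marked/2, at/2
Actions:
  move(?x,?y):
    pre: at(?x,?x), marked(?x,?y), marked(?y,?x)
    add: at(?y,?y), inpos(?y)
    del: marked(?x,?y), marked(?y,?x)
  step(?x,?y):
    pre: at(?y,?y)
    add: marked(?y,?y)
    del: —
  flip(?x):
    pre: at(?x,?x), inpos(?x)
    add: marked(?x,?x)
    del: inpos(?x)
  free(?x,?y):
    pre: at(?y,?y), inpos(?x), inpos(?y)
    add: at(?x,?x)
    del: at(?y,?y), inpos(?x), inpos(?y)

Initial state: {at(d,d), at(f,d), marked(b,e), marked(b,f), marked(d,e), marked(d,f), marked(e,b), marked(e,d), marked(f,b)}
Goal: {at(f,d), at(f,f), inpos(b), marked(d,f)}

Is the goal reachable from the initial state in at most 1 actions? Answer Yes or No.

1. move(d,e)  →  {at(d,d), at(e,e), at(f,d), inpos(e), marked(b,e), marked(b,f), marked(d,f), marked(e,b), marked(f,b)}
2. move(e,b)  →  {at(b,b), at(d,d), at(e,e), at(f,d), inpos(b), inpos(e), marked(b,f), marked(d,f), marked(f,b)}
3. move(b,f)  →  {at(b,b), at(d,d), at(e,e), at(f,d), at(f,f), inpos(b), inpos(e), inpos(f), marked(d,f)}
optimal plan length = 3; 3 > 1

No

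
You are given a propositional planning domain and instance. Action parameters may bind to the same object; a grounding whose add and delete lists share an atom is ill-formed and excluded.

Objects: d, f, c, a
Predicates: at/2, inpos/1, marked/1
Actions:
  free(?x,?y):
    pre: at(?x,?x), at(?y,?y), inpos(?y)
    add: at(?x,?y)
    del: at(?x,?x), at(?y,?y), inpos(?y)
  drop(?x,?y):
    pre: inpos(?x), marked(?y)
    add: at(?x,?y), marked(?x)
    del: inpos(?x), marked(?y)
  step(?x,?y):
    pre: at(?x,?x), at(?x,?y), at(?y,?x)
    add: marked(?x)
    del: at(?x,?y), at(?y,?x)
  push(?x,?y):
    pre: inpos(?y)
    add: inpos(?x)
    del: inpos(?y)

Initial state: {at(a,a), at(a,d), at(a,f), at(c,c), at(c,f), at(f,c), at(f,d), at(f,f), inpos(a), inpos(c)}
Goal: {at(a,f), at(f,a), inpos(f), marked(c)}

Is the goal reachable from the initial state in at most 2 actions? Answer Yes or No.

1. free(f,a)  →  {at(a,d), at(a,f), at(c,c), at(c,f), at(f,a), at(f,c), at(f,d), inpos(c)}
2. step(c,f)  →  {at(a,d), at(a,f), at(c,c), at(f,a), at(f,d), inpos(c), marked(c)}
3. push(f,c)  →  {at(a,d), at(a,f), at(c,c), at(f,a), at(f,d), inpos(f), marked(c)}
optimal plan length = 3; 3 > 2

No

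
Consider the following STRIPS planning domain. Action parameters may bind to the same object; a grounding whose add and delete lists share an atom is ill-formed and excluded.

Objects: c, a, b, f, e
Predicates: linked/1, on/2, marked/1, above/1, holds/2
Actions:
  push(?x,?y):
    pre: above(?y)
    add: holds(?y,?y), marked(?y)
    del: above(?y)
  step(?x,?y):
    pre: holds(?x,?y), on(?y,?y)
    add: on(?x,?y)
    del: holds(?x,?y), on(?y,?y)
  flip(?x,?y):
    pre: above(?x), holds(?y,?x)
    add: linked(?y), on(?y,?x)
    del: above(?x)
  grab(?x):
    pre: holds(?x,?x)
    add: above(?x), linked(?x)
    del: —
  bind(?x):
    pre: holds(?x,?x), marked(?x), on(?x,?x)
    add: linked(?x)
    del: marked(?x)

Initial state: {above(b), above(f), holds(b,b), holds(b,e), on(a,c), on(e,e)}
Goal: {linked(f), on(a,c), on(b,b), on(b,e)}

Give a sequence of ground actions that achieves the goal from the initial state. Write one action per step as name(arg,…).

1. push(c,f)  →  {above(b), holds(b,b), holds(b,e), holds(f,f), marked(f), on(a,c), on(e,e)}
2. step(b,e)  →  {above(b), holds(b,b), holds(f,f), marked(f), on(a,c), on(b,e)}
3. flip(b,b)  →  {holds(b,b), holds(f,f), linked(b), marked(f), on(a,c), on(b,b), on(b,e)}
4. grab(f)  →  {above(f), holds(b,b), holds(f,f), linked(b), linked(f), marked(f), on(a,c), on(b,b), on(b,e)}

push(c,f); step(b,e); flip(b,b); grab(f)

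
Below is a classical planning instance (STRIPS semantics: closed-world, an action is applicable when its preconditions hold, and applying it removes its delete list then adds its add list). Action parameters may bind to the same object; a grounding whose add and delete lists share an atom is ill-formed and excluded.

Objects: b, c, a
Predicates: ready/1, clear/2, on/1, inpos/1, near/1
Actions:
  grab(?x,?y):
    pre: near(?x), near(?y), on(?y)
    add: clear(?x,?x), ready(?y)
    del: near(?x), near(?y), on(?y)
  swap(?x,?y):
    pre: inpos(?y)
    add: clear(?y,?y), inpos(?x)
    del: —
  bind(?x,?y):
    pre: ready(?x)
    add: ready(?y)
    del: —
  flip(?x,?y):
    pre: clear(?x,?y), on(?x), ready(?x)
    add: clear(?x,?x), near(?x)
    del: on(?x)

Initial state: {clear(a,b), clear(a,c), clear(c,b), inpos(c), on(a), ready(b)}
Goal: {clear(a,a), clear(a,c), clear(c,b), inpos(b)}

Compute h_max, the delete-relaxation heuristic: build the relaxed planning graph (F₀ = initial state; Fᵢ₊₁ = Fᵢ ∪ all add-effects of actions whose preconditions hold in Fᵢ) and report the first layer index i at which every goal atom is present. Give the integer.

2

F0 = init (6 atoms)
F1 = F0 ∪ {clear(c,c), inpos(a), inpos(b), ready(a), ready(c)}  (11 atoms)
F2 = F1 ∪ {clear(a,a), clear(b,b), near(a)}  (14 atoms)
goal ⊆ F2  ⇒  h_max = 2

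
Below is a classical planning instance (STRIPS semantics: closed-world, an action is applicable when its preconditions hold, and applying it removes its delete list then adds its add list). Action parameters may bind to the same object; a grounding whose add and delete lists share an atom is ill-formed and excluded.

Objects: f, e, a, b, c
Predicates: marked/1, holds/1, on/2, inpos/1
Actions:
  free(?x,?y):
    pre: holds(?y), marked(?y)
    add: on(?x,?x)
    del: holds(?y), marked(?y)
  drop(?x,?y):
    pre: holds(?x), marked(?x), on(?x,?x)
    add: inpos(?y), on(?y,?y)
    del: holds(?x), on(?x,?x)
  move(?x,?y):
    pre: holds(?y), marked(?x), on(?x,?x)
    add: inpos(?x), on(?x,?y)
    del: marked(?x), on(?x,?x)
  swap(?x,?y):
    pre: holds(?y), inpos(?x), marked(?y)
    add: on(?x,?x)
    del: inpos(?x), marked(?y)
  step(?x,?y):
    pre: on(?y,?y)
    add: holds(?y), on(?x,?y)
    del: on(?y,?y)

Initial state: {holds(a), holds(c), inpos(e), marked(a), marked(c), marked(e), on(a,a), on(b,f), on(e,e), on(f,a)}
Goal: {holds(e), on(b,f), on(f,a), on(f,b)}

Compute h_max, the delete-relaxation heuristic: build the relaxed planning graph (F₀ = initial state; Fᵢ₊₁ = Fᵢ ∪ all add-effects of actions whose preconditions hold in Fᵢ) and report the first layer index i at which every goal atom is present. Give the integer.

F0 = init (10 atoms)
F1 = F0 ∪ {holds(e), inpos(a), inpos(b), inpos(c), inpos(f), on(a,c), on(a,e), on(b,a), on(b,b), on(b,e), on(c,a), on(c,c), on(c,e), on(e,a), on(e,c), on(f,e), on(f,f)}  (27 atoms)
F2 = F1 ∪ {holds(b), holds(f), on(a,b), on(a,f), on(b,c), on(c,b), on(c,f), on(e,b), on(e,f), on(f,b), on(f,c)}  (38 atoms)
goal ⊆ F2  ⇒  h_max = 2

2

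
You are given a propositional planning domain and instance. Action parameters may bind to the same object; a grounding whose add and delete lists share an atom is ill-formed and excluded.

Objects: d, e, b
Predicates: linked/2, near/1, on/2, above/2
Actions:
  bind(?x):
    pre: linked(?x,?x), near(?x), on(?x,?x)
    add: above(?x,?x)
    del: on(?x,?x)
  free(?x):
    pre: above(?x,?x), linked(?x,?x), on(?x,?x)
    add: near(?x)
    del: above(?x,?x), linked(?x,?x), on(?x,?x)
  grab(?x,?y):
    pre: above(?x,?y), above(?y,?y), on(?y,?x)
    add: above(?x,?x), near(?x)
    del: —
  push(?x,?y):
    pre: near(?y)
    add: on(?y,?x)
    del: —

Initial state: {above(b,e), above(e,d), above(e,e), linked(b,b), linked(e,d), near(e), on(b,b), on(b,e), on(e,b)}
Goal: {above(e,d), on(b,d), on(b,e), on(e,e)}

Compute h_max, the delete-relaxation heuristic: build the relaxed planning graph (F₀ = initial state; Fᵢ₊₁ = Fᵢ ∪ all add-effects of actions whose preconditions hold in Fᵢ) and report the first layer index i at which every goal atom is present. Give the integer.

F0 = init (9 atoms)
F1 = F0 ∪ {above(b,b), near(b), on(e,d), on(e,e)}  (13 atoms)
F2 = F1 ∪ {on(b,d)}  (14 atoms)
goal ⊆ F2  ⇒  h_max = 2

2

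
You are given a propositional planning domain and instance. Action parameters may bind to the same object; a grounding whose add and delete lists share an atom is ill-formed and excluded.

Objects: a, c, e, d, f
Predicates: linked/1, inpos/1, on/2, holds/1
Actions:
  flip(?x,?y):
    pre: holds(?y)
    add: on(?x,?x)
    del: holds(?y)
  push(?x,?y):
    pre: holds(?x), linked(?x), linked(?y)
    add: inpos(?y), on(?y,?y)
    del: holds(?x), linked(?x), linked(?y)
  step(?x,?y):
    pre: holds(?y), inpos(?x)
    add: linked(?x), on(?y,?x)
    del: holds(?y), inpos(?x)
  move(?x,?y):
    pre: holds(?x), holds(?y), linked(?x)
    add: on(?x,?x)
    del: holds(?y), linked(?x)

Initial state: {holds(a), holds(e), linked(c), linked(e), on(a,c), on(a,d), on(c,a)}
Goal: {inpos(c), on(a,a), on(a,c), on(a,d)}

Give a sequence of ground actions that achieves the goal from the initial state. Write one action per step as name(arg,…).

1. flip(a,a)  →  {holds(e), linked(c), linked(e), on(a,a), on(a,c), on(a,d), on(c,a)}
2. push(e,c)  →  {inpos(c), on(a,a), on(a,c), on(a,d), on(c,a), on(c,c)}

flip(a,a); push(e,c)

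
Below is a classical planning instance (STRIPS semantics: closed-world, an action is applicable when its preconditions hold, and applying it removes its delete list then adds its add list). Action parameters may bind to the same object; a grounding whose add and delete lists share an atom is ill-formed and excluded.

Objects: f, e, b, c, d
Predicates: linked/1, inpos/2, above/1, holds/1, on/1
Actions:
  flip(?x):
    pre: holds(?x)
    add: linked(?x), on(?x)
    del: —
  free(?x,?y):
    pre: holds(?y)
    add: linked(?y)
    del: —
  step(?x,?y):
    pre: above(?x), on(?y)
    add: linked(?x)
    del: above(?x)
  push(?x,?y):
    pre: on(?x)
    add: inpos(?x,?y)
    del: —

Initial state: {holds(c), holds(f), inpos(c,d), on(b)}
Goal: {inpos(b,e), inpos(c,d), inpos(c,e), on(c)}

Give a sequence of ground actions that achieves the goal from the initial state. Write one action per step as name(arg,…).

1. flip(c)  →  {holds(c), holds(f), inpos(c,d), linked(c), on(b), on(c)}
2. push(b,e)  →  {holds(c), holds(f), inpos(b,e), inpos(c,d), linked(c), on(b), on(c)}
3. push(c,e)  →  {holds(c), holds(f), inpos(b,e), inpos(c,d), inpos(c,e), linked(c), on(b), on(c)}

flip(c); push(b,e); push(c,e)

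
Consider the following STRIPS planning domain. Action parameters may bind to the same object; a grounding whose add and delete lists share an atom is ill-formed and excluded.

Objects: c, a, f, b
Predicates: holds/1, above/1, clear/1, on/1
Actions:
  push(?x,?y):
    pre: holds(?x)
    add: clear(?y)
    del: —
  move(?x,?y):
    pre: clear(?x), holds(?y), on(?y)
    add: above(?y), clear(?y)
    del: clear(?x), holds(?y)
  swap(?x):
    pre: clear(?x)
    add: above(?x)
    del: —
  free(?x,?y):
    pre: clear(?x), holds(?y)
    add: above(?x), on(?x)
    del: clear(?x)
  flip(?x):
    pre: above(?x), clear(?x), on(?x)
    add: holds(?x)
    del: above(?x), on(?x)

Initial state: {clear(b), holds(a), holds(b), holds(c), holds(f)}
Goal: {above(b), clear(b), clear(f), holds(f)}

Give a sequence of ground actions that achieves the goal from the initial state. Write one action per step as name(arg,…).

1. push(c,f)  →  {clear(b), clear(f), holds(a), holds(b), holds(c), holds(f)}
2. swap(b)  →  {above(b), clear(b), clear(f), holds(a), holds(b), holds(c), holds(f)}

push(c,f); swap(b)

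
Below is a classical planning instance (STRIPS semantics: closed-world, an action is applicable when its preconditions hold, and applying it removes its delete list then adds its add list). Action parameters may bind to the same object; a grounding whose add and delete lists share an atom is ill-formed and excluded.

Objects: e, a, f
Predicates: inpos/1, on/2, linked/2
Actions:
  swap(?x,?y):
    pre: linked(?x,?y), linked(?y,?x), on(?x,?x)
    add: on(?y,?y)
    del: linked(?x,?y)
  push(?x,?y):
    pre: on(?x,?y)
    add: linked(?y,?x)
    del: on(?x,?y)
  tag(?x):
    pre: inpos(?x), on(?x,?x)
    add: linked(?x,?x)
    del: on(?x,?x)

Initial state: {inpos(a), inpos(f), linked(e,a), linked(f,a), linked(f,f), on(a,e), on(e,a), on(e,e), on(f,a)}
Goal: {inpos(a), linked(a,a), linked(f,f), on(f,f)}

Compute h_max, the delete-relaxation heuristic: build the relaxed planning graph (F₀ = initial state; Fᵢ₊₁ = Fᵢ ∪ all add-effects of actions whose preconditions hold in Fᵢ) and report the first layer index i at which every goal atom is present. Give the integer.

3

F0 = init (9 atoms)
F1 = F0 ∪ {linked(a,e), linked(a,f), linked(e,e)}  (12 atoms)
F2 = F1 ∪ {on(a,a)}  (13 atoms)
F3 = F2 ∪ {linked(a,a), on(f,f)}  (15 atoms)
goal ⊆ F3  ⇒  h_max = 3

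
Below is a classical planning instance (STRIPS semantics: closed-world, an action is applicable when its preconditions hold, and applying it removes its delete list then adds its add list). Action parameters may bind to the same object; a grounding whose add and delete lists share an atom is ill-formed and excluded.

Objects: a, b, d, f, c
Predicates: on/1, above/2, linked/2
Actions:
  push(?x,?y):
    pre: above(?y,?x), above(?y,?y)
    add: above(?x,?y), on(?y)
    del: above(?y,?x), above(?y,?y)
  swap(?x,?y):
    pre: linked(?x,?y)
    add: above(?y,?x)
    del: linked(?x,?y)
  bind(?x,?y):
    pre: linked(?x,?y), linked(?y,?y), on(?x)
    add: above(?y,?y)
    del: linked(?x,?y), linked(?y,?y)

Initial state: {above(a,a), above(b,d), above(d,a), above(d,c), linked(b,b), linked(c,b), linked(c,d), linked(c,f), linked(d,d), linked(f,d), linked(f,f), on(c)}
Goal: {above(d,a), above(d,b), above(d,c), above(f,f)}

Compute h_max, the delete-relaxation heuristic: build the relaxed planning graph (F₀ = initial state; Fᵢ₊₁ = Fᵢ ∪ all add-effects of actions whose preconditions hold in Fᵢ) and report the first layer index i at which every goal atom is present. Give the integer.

2

F0 = init (12 atoms)
F1 = F0 ∪ {above(b,b), above(b,c), above(d,d), above(d,f), above(f,c), above(f,f)}  (18 atoms)
F2 = F1 ∪ {above(a,d), above(c,b), above(c,d), above(c,f), above(d,b), above(f,d), on(b), on(d), on(f)}  (27 atoms)
goal ⊆ F2  ⇒  h_max = 2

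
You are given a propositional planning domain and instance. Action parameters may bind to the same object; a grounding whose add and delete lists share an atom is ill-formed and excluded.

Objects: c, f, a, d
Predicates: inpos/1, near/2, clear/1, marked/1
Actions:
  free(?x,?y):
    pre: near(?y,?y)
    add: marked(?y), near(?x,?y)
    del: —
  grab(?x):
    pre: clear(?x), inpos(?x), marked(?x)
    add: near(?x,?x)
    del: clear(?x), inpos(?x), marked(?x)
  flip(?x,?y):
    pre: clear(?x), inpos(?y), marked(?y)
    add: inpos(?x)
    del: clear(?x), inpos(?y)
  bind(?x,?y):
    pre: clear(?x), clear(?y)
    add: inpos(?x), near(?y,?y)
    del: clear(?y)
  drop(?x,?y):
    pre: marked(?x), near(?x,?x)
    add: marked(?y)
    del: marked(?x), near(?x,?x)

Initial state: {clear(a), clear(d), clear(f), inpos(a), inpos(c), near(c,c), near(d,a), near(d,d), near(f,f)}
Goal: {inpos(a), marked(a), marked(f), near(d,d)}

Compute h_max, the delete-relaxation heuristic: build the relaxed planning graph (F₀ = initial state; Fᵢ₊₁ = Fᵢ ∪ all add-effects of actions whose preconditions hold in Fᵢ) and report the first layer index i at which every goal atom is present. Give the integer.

F0 = init (9 atoms)
F1 = F0 ∪ {inpos(d), inpos(f), marked(c), marked(d), marked(f), near(a,a), near(a,c), near(a,d), near(a,f), near(c,d), near(c,f), near(d,c), near(d,f), near(f,c), near(f,d)}  (24 atoms)
F2 = F1 ∪ {marked(a), near(c,a), near(f,a)}  (27 atoms)
goal ⊆ F2  ⇒  h_max = 2

2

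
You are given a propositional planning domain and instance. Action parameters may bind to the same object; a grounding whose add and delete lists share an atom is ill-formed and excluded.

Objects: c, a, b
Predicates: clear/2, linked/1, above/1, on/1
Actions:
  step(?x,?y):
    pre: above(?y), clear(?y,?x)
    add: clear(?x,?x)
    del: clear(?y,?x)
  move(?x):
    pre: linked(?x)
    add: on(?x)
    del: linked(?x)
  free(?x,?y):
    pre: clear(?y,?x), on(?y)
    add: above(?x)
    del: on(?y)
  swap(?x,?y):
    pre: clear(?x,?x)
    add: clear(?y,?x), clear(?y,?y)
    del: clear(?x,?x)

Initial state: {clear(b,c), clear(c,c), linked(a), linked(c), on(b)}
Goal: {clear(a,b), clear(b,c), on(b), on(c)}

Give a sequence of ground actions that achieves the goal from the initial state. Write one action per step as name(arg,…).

1. move(c)  →  {clear(b,c), clear(c,c), linked(a), on(b), on(c)}
2. swap(c,b)  →  {clear(b,b), clear(b,c), linked(a), on(b), on(c)}
3. swap(b,a)  →  {clear(a,a), clear(a,b), clear(b,c), linked(a), on(b), on(c)}

move(c); swap(c,b); swap(b,a)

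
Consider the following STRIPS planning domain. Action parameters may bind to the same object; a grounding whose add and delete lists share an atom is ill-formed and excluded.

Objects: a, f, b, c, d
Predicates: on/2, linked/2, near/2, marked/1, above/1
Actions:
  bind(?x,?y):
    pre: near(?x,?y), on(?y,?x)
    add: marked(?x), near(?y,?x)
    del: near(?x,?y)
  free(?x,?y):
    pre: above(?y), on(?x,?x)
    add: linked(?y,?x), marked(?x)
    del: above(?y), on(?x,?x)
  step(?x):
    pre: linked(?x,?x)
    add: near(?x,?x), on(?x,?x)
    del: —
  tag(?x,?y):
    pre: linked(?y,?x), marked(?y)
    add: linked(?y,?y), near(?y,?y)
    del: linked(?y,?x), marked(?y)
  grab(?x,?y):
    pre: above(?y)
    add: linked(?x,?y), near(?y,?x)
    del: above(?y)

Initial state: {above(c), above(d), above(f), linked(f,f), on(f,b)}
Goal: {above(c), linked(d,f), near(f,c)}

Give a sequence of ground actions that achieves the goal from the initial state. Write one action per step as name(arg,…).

1. step(f)  →  {above(c), above(d), above(f), linked(f,f), near(f,f), on(f,b), on(f,f)}
2. free(f,d)  →  {above(c), above(f), linked(d,f), linked(f,f), marked(f), near(f,f), on(f,b)}
3. grab(c,f)  →  {above(c), linked(c,f), linked(d,f), linked(f,f), marked(f), near(f,c), near(f,f), on(f,b)}

step(f); free(f,d); grab(c,f)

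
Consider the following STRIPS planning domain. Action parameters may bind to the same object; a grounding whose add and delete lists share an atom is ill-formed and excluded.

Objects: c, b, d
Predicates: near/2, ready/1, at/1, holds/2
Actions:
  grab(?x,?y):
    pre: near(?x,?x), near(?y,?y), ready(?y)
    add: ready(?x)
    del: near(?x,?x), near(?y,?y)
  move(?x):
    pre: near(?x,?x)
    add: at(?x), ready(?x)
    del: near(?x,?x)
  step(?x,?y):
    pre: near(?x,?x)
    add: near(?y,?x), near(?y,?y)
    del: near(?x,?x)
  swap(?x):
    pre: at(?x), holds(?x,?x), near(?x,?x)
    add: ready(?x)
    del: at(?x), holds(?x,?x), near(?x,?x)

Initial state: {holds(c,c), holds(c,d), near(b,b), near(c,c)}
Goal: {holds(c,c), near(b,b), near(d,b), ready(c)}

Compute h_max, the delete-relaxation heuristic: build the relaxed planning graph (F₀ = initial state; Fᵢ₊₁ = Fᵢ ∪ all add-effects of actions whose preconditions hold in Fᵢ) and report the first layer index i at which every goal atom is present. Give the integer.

1

F0 = init (4 atoms)
F1 = F0 ∪ {at(b), at(c), near(b,c), near(c,b), near(d,b), near(d,c), near(d,d), ready(b), ready(c)}  (13 atoms)
goal ⊆ F1  ⇒  h_max = 1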